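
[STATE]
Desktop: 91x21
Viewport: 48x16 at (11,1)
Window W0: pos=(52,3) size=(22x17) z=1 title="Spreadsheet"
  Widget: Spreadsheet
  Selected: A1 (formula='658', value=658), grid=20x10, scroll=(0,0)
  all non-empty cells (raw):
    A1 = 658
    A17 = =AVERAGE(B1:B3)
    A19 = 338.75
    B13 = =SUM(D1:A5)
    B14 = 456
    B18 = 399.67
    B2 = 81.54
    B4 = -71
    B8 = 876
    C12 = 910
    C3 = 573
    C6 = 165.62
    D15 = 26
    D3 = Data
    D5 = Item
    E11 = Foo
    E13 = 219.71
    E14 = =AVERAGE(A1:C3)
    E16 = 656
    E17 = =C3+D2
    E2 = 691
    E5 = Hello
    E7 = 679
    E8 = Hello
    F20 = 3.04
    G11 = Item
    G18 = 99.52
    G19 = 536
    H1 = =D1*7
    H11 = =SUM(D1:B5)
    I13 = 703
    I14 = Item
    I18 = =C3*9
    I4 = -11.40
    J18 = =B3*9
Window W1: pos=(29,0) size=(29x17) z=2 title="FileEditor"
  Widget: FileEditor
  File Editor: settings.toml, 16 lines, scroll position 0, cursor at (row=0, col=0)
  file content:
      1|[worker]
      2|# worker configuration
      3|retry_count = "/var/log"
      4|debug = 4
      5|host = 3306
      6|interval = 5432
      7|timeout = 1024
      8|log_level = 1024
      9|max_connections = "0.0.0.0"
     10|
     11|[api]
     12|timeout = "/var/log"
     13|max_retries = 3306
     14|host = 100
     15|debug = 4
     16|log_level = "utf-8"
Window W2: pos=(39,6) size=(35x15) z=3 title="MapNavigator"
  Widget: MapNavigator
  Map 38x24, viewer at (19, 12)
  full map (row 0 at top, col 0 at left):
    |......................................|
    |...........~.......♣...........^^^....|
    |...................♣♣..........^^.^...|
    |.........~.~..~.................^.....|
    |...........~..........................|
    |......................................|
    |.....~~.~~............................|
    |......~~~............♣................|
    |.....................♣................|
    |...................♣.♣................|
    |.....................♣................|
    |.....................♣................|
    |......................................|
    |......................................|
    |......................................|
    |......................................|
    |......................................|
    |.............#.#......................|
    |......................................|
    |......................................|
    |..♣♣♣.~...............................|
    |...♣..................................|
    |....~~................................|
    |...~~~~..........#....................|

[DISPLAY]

                  ┃ FileEditor                ┃ 
                  ┠───────────────────────────┨ 
                  ┃█worker]                  ▲┃━
                  ┃# worker configuration    █┃a
                  ┃retry_count = "/var/log"  ░┃─
                  ┃debug = 4┏━━━━━━━━━━━━━━━━━━━
                  ┃host = 33┃ MapNavigator      
                  ┃interval ┠───────────────────
                  ┃timeout =┃...~~~............♣
                  ┃log_level┃..................♣
                  ┃max_conne┃................♣.♣
                  ┃         ┃..................♣
                  ┃[api]    ┃..................♣
                  ┃timeout =┃................@..
                  ┃max_retri┃...................
                  ┗━━━━━━━━━┃...................


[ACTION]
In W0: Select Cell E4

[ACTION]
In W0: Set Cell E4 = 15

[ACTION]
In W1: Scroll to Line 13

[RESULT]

                  ┃ FileEditor                ┃ 
                  ┠───────────────────────────┨ 
                  ┃debug = 4                 ▲┃━
                  ┃host = 3306               ░┃a
                  ┃interval = 5432           ░┃─
                  ┃timeout =┏━━━━━━━━━━━━━━━━━━━
                  ┃log_level┃ MapNavigator      
                  ┃max_conne┠───────────────────
                  ┃         ┃...~~~............♣
                  ┃[api]    ┃..................♣
                  ┃timeout =┃................♣.♣
                  ┃max_retri┃..................♣
                  ┃host = 10┃..................♣
                  ┃debug = 4┃................@..
                  ┃log_level┃...................
                  ┗━━━━━━━━━┃...................


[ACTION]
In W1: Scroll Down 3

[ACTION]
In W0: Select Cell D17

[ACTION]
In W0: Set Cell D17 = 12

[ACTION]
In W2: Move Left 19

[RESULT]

                  ┃ FileEditor                ┃ 
                  ┠───────────────────────────┨ 
                  ┃debug = 4                 ▲┃━
                  ┃host = 3306               ░┃a
                  ┃interval = 5432           ░┃─
                  ┃timeout =┏━━━━━━━━━━━━━━━━━━━
                  ┃log_level┃ MapNavigator      
                  ┃max_conne┠───────────────────
                  ┃         ┃                ...
                  ┃[api]    ┃                ...
                  ┃timeout =┃                ...
                  ┃max_retri┃                ...
                  ┃host = 10┃                ...
                  ┃debug = 4┃                @..
                  ┃log_level┃                ...
                  ┗━━━━━━━━━┃                ...


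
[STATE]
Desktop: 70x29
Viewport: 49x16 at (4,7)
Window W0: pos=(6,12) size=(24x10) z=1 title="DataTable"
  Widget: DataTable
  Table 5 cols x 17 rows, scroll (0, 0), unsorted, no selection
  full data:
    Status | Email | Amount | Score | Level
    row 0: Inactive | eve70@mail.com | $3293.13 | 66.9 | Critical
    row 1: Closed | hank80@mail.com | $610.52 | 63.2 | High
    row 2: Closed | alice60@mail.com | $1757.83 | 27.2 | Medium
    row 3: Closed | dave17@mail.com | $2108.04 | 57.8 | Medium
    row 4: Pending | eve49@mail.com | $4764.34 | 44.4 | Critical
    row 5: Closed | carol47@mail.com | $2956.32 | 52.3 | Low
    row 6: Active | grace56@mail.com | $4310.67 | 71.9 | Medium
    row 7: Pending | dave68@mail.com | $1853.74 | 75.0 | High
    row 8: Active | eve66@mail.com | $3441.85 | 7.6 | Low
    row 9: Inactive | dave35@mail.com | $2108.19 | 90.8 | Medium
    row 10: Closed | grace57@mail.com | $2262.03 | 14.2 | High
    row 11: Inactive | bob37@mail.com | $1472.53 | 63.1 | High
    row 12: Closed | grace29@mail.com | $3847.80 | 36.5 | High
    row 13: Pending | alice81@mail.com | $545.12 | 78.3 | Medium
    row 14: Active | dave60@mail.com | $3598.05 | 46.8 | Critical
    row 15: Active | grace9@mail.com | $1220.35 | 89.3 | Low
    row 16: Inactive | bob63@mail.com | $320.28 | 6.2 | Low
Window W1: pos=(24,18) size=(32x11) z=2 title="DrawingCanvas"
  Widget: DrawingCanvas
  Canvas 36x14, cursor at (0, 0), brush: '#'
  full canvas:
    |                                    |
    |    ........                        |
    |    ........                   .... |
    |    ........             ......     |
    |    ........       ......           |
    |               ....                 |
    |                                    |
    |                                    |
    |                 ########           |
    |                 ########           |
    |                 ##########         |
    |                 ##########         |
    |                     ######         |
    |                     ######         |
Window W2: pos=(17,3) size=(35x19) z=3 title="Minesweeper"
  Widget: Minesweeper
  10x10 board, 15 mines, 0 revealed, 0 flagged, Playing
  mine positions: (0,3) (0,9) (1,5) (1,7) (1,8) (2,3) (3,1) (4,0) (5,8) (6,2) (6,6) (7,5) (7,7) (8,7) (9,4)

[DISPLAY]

             ┃■■■■■■■■■■                       ┃ 
             ┃■■■■■■■■■■                       ┃ 
             ┃■■■■■■■■■■                       ┃ 
             ┃■■■■■■■■■■                       ┃ 
             ┃■■■■■■■■■■                       ┃ 
  ┏━━━━━━━━━━┃■■■■■■■■■■                       ┃ 
  ┃ DataTable┃■■■■■■■■■■                       ┃ 
  ┠──────────┃■■■■■■■■■■                       ┃ 
  ┃Status  │E┃■■■■■■■■■■                       ┃ 
  ┃────────┼─┃                                 ┃ 
  ┃Inactive│e┃                                 ┃ 
  ┃Closed  │h┃                                 ┃━
  ┃Closed  │a┃                                 ┃ 
  ┃Closed  │d┃                                 ┃─
  ┗━━━━━━━━━━┗━━━━━━━━━━━━━━━━━━━━━━━━━━━━━━━━━┛ 
                    ┃    ........                


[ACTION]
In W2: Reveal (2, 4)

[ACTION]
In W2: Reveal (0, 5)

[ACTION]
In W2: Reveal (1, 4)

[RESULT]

             ┃■■■■3■■■■■                       ┃ 
             ┃■■■■2■■■■■                       ┃ 
             ┃■■■■■■■■■■                       ┃ 
             ┃■■■■■■■■■■                       ┃ 
             ┃■■■■■■■■■■                       ┃ 
  ┏━━━━━━━━━━┃■■■■■■■■■■                       ┃ 
  ┃ DataTable┃■■■■■■■■■■                       ┃ 
  ┠──────────┃■■■■■■■■■■                       ┃ 
  ┃Status  │E┃■■■■■■■■■■                       ┃ 
  ┃────────┼─┃                                 ┃ 
  ┃Inactive│e┃                                 ┃ 
  ┃Closed  │h┃                                 ┃━
  ┃Closed  │a┃                                 ┃ 
  ┃Closed  │d┃                                 ┃─
  ┗━━━━━━━━━━┗━━━━━━━━━━━━━━━━━━━━━━━━━━━━━━━━━┛ 
                    ┃    ........                


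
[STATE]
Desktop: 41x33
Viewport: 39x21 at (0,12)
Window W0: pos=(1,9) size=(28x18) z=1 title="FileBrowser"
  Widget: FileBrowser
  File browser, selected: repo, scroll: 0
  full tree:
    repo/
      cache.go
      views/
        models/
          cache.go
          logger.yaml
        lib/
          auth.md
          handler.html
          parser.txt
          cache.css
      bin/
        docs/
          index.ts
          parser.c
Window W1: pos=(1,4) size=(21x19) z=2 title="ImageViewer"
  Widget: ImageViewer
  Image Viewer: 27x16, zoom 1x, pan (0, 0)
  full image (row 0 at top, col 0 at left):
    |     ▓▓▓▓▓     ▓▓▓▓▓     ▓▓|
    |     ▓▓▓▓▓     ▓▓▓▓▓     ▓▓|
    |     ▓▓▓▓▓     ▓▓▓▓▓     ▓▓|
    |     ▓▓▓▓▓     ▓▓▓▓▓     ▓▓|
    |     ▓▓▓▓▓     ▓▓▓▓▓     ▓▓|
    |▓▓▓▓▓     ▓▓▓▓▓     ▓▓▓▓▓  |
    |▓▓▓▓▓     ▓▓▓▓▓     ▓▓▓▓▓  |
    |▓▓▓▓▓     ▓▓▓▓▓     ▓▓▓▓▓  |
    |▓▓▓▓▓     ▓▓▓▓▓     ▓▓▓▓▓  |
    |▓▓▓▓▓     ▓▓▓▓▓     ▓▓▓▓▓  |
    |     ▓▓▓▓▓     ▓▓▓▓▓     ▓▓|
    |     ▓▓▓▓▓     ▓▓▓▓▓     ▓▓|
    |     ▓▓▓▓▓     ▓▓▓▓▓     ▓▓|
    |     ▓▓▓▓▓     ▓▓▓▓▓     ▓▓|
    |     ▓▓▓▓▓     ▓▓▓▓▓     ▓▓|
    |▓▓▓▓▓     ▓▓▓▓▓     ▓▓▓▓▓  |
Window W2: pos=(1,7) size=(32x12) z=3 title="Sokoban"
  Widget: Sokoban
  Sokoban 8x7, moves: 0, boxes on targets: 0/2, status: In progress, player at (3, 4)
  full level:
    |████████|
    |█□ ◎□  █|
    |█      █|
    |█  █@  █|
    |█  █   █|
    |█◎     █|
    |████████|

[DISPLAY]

 ┃█      █                      ┃      
 ┃█  █@  █                      ┃      
 ┃█  █   █                      ┃      
 ┃█◎     █                      ┃      
 ┃████████                      ┃      
 ┃Moves: 0  0/2                 ┃      
 ┗━━━━━━━━━━━━━━━━━━━━━━━━━━━━━━┛      
 ┃     ▓▓▓▓▓     ▓▓▓▓┃      ┃          
 ┃     ▓▓▓▓▓     ▓▓▓▓┃      ┃          
 ┃     ▓▓▓▓▓     ▓▓▓▓┃      ┃          
 ┗━━━━━━━━━━━━━━━━━━━┛      ┃          
 ┃                          ┃          
 ┃                          ┃          
 ┃                          ┃          
 ┗━━━━━━━━━━━━━━━━━━━━━━━━━━┛          
                                       
                                       
                                       
                                       
                                       
                                       


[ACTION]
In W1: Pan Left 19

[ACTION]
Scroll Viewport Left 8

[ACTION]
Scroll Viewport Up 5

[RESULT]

 ┏━━━━━━━━━━━━━━━━━━━━━━━━━━━━━━┓      
 ┃ Sokoban                      ┃      
 ┠──────────────────────────────┨      
 ┃████████                      ┃      
 ┃█□ ◎□  █                      ┃      
 ┃█      █                      ┃      
 ┃█  █@  █                      ┃      
 ┃█  █   █                      ┃      
 ┃█◎     █                      ┃      
 ┃████████                      ┃      
 ┃Moves: 0  0/2                 ┃      
 ┗━━━━━━━━━━━━━━━━━━━━━━━━━━━━━━┛      
 ┃     ▓▓▓▓▓     ▓▓▓▓┃      ┃          
 ┃     ▓▓▓▓▓     ▓▓▓▓┃      ┃          
 ┃     ▓▓▓▓▓     ▓▓▓▓┃      ┃          
 ┗━━━━━━━━━━━━━━━━━━━┛      ┃          
 ┃                          ┃          
 ┃                          ┃          
 ┃                          ┃          
 ┗━━━━━━━━━━━━━━━━━━━━━━━━━━┛          
                                       


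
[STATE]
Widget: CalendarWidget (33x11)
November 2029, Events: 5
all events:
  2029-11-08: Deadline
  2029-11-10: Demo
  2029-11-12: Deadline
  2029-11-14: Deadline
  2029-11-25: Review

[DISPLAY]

          November 2029          
Mo Tu We Th Fr Sa Su             
          1  2  3  4             
 5  6  7  8*  9 10* 11           
12* 13 14* 15 16 17 18           
19 20 21 22 23 24 25*            
26 27 28 29 30                   
                                 
                                 
                                 
                                 


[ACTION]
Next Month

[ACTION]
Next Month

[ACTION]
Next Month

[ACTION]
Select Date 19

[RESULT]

          February 2030          
Mo Tu We Th Fr Sa Su             
             1  2  3             
 4  5  6  7  8  9 10             
11 12 13 14 15 16 17             
18 [19] 20 21 22 23 24           
25 26 27 28                      
                                 
                                 
                                 
                                 


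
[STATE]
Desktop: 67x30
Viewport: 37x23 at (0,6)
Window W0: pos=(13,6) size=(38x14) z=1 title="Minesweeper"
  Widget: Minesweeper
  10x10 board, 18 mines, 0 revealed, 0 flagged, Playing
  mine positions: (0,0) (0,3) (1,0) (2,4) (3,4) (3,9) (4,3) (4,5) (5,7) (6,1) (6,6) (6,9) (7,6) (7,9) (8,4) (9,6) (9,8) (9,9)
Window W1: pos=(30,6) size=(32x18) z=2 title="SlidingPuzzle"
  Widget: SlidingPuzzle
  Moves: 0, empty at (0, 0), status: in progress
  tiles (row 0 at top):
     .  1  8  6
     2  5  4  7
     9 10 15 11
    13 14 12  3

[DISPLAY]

             ┏━━━━━━━━━━━━━━━━┏━━━━━━
             ┃ Minesweeper    ┃ Slidi
             ┠────────────────┠──────
             ┃■■■■■■■■■■      ┃┌────┬
             ┃■■■■■■■■■■      ┃│    │
             ┃■■■■■■■■■■      ┃├────┼
             ┃■■■■■■■■■■      ┃│  2 │
             ┃■■■■■■■■■■      ┃├────┼
             ┃■■■■■■■■■■      ┃│  9 │
             ┃■■■■■■■■■■      ┃├────┼
             ┃■■■■■■■■■■      ┃│ 13 │
             ┃■■■■■■■■■■      ┃└────┴
             ┃■■■■■■■■■■      ┃Moves:
             ┗━━━━━━━━━━━━━━━━┃      
                              ┃      
                              ┃      
                              ┃      
                              ┗━━━━━━
                                     
                                     
                                     
                                     
                                     


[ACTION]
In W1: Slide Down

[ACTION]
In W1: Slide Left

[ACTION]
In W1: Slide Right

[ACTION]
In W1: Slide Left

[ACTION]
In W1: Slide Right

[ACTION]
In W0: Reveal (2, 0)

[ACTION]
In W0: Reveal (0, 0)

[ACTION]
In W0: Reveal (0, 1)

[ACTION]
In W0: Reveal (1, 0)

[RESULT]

             ┏━━━━━━━━━━━━━━━━┏━━━━━━
             ┃ Minesweeper    ┃ Slidi
             ┠────────────────┠──────
             ┃✹■■✹■■■■■■      ┃┌────┬
             ┃✹■■■■■■■■■      ┃│    │
             ┃1■■■✹■■■■■      ┃├────┼
             ┃■■■■✹■■■■✹      ┃│  2 │
             ┃■■■✹■✹■■■■      ┃├────┼
             ┃■■■■■■■✹■■      ┃│  9 │
             ┃■✹■■■■✹■■✹      ┃├────┼
             ┃■■■■■■✹■■✹      ┃│ 13 │
             ┃■■■■✹■■■■■      ┃└────┴
             ┃■■■■■■✹■✹✹      ┃Moves:
             ┗━━━━━━━━━━━━━━━━┃      
                              ┃      
                              ┃      
                              ┃      
                              ┗━━━━━━
                                     
                                     
                                     
                                     
                                     


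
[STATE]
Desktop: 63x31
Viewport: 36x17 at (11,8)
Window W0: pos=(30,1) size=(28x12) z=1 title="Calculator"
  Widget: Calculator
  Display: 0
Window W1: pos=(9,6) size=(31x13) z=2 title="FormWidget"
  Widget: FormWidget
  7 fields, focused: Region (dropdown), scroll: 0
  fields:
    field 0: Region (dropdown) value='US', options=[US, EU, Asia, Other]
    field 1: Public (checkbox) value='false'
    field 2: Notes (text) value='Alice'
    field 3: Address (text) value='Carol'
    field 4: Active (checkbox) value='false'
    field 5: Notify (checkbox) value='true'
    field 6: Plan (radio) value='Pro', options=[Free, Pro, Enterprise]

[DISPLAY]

────────────────────────────┨ 6 │ × 
 Region:     [US          ▼]┃───┼───
 Public:     [ ]            ┃ 3 │ - 
 Notes:      [Alice        ]┃───┴───
 Address:    [Carol        ]┃━━━━━━━
 Active:     [ ]            ┃       
 Notify:     [x]            ┃       
 Plan:       ( ) Free  (●) P┃       
                            ┃       
                            ┃       
━━━━━━━━━━━━━━━━━━━━━━━━━━━━┛       
                                    
                                    
                                    
                                    
                                    
                                    


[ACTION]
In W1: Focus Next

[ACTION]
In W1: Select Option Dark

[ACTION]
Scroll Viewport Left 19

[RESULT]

         ┠──────────────────────────
         ┃  Region:     [US         
         ┃> Public:     [ ]         
         ┃  Notes:      [Alice      
         ┃  Address:    [Carol      
         ┃  Active:     [ ]         
         ┃  Notify:     [x]         
         ┃  Plan:       ( ) Free  (●
         ┃                          
         ┃                          
         ┗━━━━━━━━━━━━━━━━━━━━━━━━━━
                                    
                                    
                                    
                                    
                                    
                                    


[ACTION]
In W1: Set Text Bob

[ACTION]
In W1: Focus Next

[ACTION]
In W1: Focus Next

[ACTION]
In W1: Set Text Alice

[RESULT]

         ┠──────────────────────────
         ┃  Region:     [US         
         ┃  Public:     [ ]         
         ┃  Notes:      [Alice      
         ┃> Address:    [Alice      
         ┃  Active:     [ ]         
         ┃  Notify:     [x]         
         ┃  Plan:       ( ) Free  (●
         ┃                          
         ┃                          
         ┗━━━━━━━━━━━━━━━━━━━━━━━━━━
                                    
                                    
                                    
                                    
                                    
                                    


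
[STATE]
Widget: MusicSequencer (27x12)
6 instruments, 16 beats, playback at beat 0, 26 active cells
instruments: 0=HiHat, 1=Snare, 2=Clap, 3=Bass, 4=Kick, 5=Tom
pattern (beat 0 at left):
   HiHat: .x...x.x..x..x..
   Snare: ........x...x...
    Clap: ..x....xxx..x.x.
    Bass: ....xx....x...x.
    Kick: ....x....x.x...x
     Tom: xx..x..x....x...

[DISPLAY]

      ▼123456789012345     
 HiHat·█···█·█··█··█··     
 Snare········█···█···     
  Clap··█····███··█·█·     
  Bass····██····█···█·     
  Kick····█····█·█···█     
   Tom██··█··█····█···     
                           
                           
                           
                           
                           


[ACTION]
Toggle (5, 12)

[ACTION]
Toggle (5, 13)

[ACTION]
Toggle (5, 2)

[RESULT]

      ▼123456789012345     
 HiHat·█···█·█··█··█··     
 Snare········█···█···     
  Clap··█····███··█·█·     
  Bass····██····█···█·     
  Kick····█····█·█···█     
   Tom███·█··█·····█··     
                           
                           
                           
                           
                           


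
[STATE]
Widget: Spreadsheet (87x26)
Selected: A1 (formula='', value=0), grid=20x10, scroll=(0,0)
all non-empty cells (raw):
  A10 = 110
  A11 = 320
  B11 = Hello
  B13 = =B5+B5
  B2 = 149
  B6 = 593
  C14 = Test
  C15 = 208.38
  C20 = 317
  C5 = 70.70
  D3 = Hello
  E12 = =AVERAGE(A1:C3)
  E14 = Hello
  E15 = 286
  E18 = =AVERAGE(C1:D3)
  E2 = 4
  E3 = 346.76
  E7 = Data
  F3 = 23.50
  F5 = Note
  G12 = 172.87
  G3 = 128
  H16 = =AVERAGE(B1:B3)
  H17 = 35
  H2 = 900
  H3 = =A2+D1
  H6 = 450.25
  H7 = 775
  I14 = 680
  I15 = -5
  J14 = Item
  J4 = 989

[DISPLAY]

A1:                                                                                    
       A       B       C       D       E       F       G       H       I       J       
---------------------------------------------------------------------------------------
  1      [0]       0       0       0       0       0       0       0       0       0   
  2        0     149       0       0       4       0       0     900       0       0   
  3        0       0       0Hello     346.76   23.50     128       0       0       0   
  4        0       0       0       0       0       0       0       0       0     989   
  5        0       0   70.70       0       0Note           0       0       0       0   
  6        0     593       0       0       0       0       0  450.25       0       0   
  7        0       0       0       0Data           0       0     775       0       0   
  8        0       0       0       0       0       0       0       0       0       0   
  9        0       0       0       0       0       0       0       0       0       0   
 10      110       0       0       0       0       0       0       0       0       0   
 11      320Hello          0       0       0       0       0       0       0       0   
 12        0       0       0       0   16.56       0  172.87       0       0       0   
 13        0       0       0       0       0       0       0       0       0       0   
 14        0       0Test           0Hello          0       0       0     680Item       
 15        0       0  208.38       0     286       0       0       0      -5       0   
 16        0       0       0       0       0       0       0   49.67       0       0   
 17        0       0       0       0       0       0       0      35       0       0   
 18        0       0       0       0       0       0       0       0       0       0   
 19        0       0       0       0       0       0       0       0       0       0   
 20        0       0     317       0       0       0       0       0       0       0   
                                                                                       
                                                                                       
                                                                                       


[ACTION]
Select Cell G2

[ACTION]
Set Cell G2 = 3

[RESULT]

G2: 3                                                                                  
       A       B       C       D       E       F       G       H       I       J       
---------------------------------------------------------------------------------------
  1        0       0       0       0       0       0       0       0       0       0   
  2        0     149       0       0       4       0     [3]     900       0       0   
  3        0       0       0Hello     346.76   23.50     128       0       0       0   
  4        0       0       0       0       0       0       0       0       0     989   
  5        0       0   70.70       0       0Note           0       0       0       0   
  6        0     593       0       0       0       0       0  450.25       0       0   
  7        0       0       0       0Data           0       0     775       0       0   
  8        0       0       0       0       0       0       0       0       0       0   
  9        0       0       0       0       0       0       0       0       0       0   
 10      110       0       0       0       0       0       0       0       0       0   
 11      320Hello          0       0       0       0       0       0       0       0   
 12        0       0       0       0   16.56       0  172.87       0       0       0   
 13        0       0       0       0       0       0       0       0       0       0   
 14        0       0Test           0Hello          0       0       0     680Item       
 15        0       0  208.38       0     286       0       0       0      -5       0   
 16        0       0       0       0       0       0       0   49.67       0       0   
 17        0       0       0       0       0       0       0      35       0       0   
 18        0       0       0       0       0       0       0       0       0       0   
 19        0       0       0       0       0       0       0       0       0       0   
 20        0       0     317       0       0       0       0       0       0       0   
                                                                                       
                                                                                       
                                                                                       


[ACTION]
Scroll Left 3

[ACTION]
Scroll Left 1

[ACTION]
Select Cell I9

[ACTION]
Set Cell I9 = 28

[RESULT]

I9: 28                                                                                 
       A       B       C       D       E       F       G       H       I       J       
---------------------------------------------------------------------------------------
  1        0       0       0       0       0       0       0       0       0       0   
  2        0     149       0       0       4       0       3     900       0       0   
  3        0       0       0Hello     346.76   23.50     128       0       0       0   
  4        0       0       0       0       0       0       0       0       0     989   
  5        0       0   70.70       0       0Note           0       0       0       0   
  6        0     593       0       0       0       0       0  450.25       0       0   
  7        0       0       0       0Data           0       0     775       0       0   
  8        0       0       0       0       0       0       0       0       0       0   
  9        0       0       0       0       0       0       0       0    [28]       0   
 10      110       0       0       0       0       0       0       0       0       0   
 11      320Hello          0       0       0       0       0       0       0       0   
 12        0       0       0       0   16.56       0  172.87       0       0       0   
 13        0       0       0       0       0       0       0       0       0       0   
 14        0       0Test           0Hello          0       0       0     680Item       
 15        0       0  208.38       0     286       0       0       0      -5       0   
 16        0       0       0       0       0       0       0   49.67       0       0   
 17        0       0       0       0       0       0       0      35       0       0   
 18        0       0       0       0       0       0       0       0       0       0   
 19        0       0       0       0       0       0       0       0       0       0   
 20        0       0     317       0       0       0       0       0       0       0   
                                                                                       
                                                                                       
                                                                                       


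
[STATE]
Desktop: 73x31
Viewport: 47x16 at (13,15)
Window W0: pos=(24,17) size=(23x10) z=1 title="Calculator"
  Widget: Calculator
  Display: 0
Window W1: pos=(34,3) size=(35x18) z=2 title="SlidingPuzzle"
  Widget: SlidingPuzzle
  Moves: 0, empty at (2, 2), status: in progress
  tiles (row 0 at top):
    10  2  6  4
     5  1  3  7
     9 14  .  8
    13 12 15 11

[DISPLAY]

                     ┃Moves: 0                 
                     ┃                         
           ┏━━━━━━━━━┃                         
           ┃ Calculat┃                         
           ┠─────────┃                         
           ┃         ┗━━━━━━━━━━━━━━━━━━━━━━━━━
           ┃┌───┬───┬───┬───┐    ┃             
           ┃│ 7 │ 8 │ 9 │ ÷ │    ┃             
           ┃├───┼───┼───┼───┤    ┃             
           ┃│ 4 │ 5 │ 6 │ × │    ┃             
           ┃└───┴───┴───┴───┘    ┃             
           ┗━━━━━━━━━━━━━━━━━━━━━┛             
                                               
                                               
                                               
                                               


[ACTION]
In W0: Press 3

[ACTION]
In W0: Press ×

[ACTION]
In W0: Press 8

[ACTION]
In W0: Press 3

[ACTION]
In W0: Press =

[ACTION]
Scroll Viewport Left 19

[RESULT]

                                  ┃Moves: 0    
                                  ┃            
                        ┏━━━━━━━━━┃            
                        ┃ Calculat┃            
                        ┠─────────┃            
                        ┃         ┗━━━━━━━━━━━━
                        ┃┌───┬───┬───┬───┐    ┃
                        ┃│ 7 │ 8 │ 9 │ ÷ │    ┃
                        ┃├───┼───┼───┼───┤    ┃
                        ┃│ 4 │ 5 │ 6 │ × │    ┃
                        ┃└───┴───┴───┴───┘    ┃
                        ┗━━━━━━━━━━━━━━━━━━━━━┛
                                               
                                               
                                               
                                               


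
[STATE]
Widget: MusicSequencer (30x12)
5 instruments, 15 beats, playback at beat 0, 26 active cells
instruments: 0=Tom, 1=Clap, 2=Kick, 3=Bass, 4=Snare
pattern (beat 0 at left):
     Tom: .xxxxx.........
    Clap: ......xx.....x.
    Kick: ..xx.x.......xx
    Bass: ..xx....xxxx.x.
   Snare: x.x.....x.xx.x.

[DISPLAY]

      ▼12345678901234         
   Tom·█████·········         
  Clap······██·····█·         
  Kick··██·█·······██         
  Bass··██····████·█·         
 Snare█·█·····█·██·█·         
                              
                              
                              
                              
                              
                              


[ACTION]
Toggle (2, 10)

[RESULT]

      ▼12345678901234         
   Tom·█████·········         
  Clap······██·····█·         
  Kick··██·█····█··██         
  Bass··██····████·█·         
 Snare█·█·····█·██·█·         
                              
                              
                              
                              
                              
                              


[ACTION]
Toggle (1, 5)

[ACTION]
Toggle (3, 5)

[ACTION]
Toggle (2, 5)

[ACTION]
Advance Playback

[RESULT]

      0▼2345678901234         
   Tom·█████·········         
  Clap·····███·····█·         
  Kick··██······█··██         
  Bass··██·█··████·█·         
 Snare█·█·····█·██·█·         
                              
                              
                              
                              
                              
                              


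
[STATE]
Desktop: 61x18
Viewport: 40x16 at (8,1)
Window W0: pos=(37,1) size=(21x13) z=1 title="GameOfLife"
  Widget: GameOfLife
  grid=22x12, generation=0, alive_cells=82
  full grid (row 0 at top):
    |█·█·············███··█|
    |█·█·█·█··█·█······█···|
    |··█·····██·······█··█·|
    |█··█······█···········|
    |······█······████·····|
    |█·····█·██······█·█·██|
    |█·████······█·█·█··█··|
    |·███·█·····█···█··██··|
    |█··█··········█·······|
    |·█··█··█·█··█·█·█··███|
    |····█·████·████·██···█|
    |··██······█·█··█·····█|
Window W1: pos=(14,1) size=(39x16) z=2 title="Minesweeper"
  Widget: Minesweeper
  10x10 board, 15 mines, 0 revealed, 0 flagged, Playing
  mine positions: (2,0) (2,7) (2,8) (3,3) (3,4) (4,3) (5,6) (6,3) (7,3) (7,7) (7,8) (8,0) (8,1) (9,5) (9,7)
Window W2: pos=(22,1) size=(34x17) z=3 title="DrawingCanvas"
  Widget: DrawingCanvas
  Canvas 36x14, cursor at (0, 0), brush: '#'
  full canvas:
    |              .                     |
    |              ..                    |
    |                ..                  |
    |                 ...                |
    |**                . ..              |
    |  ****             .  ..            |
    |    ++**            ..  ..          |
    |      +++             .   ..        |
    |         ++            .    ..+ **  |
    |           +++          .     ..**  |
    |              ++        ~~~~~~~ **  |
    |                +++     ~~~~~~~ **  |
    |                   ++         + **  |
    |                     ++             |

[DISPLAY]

      ┏━━━━━━━┏━━━━━━━━━━━━━━━━━━━━━━━━━
      ┃ Minesw┃ DrawingCanvas           
      ┠───────┠─────────────────────────
      ┃■■■■■■■┃+             .          
      ┃■■■■■■■┃              ..         
      ┃■■■■■■■┃                ..       
      ┃■■■■■■■┃                 ...     
      ┃■■■■■■■┃**                . ..   
      ┃■■■■■■■┃  ****             .  .. 
      ┃■■■■■■■┃    ++**            ..  .
      ┃■■■■■■■┃      +++             .  
      ┃■■■■■■■┃         ++            . 
      ┃■■■■■■■┃           +++          .
      ┃       ┃              ++        ~
      ┃       ┃                +++     ~
      ┗━━━━━━━┃                   ++    


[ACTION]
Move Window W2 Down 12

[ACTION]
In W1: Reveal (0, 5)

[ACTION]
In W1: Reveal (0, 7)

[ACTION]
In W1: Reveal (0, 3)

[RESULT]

      ┏━━━━━━━┏━━━━━━━━━━━━━━━━━━━━━━━━━
      ┃ Minesw┃ DrawingCanvas           
      ┠───────┠─────────────────────────
      ┃       ┃+             .          
      ┃11    1┃              ..         
      ┃■112211┃                ..       
      ┃■■■■■■■┃                 ...     
      ┃■■■■■■■┃**                . ..   
      ┃■■■■■■■┃  ****             .  .. 
      ┃■■■■■■■┃    ++**            ..  .
      ┃■■■■■■■┃      +++             .  
      ┃■■■■■■■┃         ++            . 
      ┃■■■■■■■┃           +++          .
      ┃       ┃              ++        ~
      ┃       ┃                +++     ~
      ┗━━━━━━━┃                   ++    


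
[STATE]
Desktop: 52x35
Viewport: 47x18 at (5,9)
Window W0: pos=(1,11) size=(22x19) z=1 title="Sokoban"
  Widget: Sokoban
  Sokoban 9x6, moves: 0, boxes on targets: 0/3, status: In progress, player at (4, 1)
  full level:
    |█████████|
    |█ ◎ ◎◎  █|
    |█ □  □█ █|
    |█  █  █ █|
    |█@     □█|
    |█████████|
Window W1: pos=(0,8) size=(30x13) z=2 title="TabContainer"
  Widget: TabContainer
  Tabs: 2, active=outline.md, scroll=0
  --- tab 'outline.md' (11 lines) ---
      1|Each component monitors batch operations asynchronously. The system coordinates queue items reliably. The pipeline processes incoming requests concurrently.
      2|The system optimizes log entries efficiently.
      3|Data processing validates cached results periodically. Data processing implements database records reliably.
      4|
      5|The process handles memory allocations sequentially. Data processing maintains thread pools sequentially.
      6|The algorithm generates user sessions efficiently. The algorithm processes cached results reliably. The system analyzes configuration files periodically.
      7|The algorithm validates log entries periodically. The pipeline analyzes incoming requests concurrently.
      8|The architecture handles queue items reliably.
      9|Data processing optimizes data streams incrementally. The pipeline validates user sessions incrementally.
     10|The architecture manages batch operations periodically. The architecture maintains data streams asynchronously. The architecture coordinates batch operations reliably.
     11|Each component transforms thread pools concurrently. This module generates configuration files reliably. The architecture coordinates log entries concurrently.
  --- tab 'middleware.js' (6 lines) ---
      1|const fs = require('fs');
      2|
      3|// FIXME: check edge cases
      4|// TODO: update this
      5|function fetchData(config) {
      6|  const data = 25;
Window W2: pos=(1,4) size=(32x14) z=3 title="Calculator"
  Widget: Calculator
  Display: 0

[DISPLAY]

 │ 8 │ 9 │ ÷ │             ┃                   
─┼───┼───┼───┤             ┃                   
 │ 5 │ 6 │ × │             ┃                   
─┼───┼───┼───┤             ┃                   
 │ 2 │ 3 │ - │             ┃                   
─┼───┼───┼───┤             ┃                   
 │ . │ = │ + │             ┃                   
─┴───┴───┴───┘             ┃                   
━━━━━━━━━━━━━━━━━━━━━━━━━━━┛                   
algorithm generates user┃                      
algorithm validates log ┃                      
━━━━━━━━━━━━━━━━━━━━━━━━┛                      
                 ┃                             
                 ┃                             
                 ┃                             
                 ┃                             
                 ┃                             
                 ┃                             


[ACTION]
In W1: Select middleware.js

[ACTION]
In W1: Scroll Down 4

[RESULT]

 │ 8 │ 9 │ ÷ │             ┃                   
─┼───┼───┼───┤             ┃                   
 │ 5 │ 6 │ × │             ┃                   
─┼───┼───┼───┤             ┃                   
 │ 2 │ 3 │ - │             ┃                   
─┼───┼───┼───┤             ┃                   
 │ . │ = │ + │             ┃                   
─┴───┴───┴───┘             ┃                   
━━━━━━━━━━━━━━━━━━━━━━━━━━━┛                   
                        ┃                      
                        ┃                      
━━━━━━━━━━━━━━━━━━━━━━━━┛                      
                 ┃                             
                 ┃                             
                 ┃                             
                 ┃                             
                 ┃                             
                 ┃                             


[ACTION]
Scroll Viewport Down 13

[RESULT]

━━━━━━━━━━━━━━━━━━━━━━━━━━━┛                   
                        ┃                      
                        ┃                      
━━━━━━━━━━━━━━━━━━━━━━━━┛                      
                 ┃                             
                 ┃                             
                 ┃                             
                 ┃                             
                 ┃                             
                 ┃                             
                 ┃                             
                 ┃                             
━━━━━━━━━━━━━━━━━┛                             
                                               
                                               
                                               
                                               
                                               
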